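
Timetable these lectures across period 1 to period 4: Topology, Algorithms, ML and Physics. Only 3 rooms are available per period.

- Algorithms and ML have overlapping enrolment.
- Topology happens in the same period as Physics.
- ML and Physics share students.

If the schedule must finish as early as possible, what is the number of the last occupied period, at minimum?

2

With at most 3 per period and 4 lectures, at least 2 periods are needed.
2 works (last occupied period: period 2): for example Physics -> period 1; Topology -> period 1; Algorithms -> period 1; ML -> period 2.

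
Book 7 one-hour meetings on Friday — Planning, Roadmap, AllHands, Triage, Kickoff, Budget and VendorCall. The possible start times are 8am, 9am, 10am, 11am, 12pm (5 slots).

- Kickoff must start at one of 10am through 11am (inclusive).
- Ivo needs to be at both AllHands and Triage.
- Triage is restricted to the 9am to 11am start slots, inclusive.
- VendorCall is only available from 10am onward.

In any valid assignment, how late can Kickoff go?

Kickoff is available from 10am; Kickoff's own window allows nothing later than 11am.
Kickoff at 11am is achievable: Roadmap in 8am, Triage in 9am, Budget in 8am, Kickoff in 11am, AllHands in 8am, Planning in 8am, VendorCall in 10am.

11am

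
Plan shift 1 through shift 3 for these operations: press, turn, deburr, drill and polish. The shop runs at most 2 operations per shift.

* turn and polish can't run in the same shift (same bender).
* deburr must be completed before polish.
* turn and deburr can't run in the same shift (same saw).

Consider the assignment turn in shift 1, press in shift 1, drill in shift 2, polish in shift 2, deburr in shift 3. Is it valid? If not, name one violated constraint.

No — it violates: deburr must be completed before polish

turn and polish can't run in the same shift (same bender) — holds.
deburr must be completed before polish — violated.
The shop runs at most 2 operations per shift — holds.
turn and deburr can't run in the same shift (same saw) — holds.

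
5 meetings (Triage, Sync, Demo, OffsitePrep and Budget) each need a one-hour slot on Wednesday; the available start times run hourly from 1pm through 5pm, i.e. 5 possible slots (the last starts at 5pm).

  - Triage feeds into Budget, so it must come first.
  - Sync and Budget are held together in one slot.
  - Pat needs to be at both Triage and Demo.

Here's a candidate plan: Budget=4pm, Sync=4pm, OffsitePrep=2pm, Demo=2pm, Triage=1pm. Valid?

Sync and Budget are held together in one slot — holds.
Triage feeds into Budget, so it must come first — holds.
Pat needs to be at both Triage and Demo — holds.

Valid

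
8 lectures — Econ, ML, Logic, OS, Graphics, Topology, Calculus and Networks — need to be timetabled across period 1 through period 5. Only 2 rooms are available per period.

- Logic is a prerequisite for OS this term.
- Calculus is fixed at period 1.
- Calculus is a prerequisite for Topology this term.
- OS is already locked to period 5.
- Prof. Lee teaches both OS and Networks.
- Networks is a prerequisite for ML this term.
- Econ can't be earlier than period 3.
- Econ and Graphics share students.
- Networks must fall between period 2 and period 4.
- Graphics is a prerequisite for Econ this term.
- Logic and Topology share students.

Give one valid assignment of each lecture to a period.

Networks -> period 2; Calculus -> period 1; Graphics -> period 2; Econ -> period 3; ML -> period 3; OS -> period 5; Logic -> period 1; Topology -> period 4

Checking: Logic(period 1) before OS(period 5); Calculus(period 1) before Topology(period 4); Networks(period 2) before ML(period 3); Graphics(period 2) before Econ(period 3); Econ(period 3) != Graphics(period 2); OS(period 5) != Networks(period 2); Logic(period 1) != Topology(period 4); OS=period 5 in [period 5,period 5]; Networks=period 2 in [period 2,period 4]; Econ=period 3 in [period 3,period 5]; Calculus=period 1 in [period 1,period 1]; max 2 per period (cap 2).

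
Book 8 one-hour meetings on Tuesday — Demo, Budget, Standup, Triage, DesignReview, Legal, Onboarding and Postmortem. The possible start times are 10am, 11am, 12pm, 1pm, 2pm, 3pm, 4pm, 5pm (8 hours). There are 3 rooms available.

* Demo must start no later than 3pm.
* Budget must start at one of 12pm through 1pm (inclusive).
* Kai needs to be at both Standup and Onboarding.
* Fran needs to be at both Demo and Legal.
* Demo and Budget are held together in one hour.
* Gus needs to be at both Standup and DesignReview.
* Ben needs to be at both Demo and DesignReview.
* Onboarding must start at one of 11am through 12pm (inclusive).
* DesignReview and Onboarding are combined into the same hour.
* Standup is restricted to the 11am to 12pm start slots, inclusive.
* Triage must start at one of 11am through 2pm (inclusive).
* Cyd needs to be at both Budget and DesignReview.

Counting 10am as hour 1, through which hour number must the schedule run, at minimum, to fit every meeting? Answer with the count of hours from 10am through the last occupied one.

3 hours

With at most 3 per hour and 8 meetings, at least 3 hours are needed.
Budget can't be placed before 12pm — that is hour 3 counting from 10am — so the schedule must run through at least 3 hours.
3 works (last occupied hour: 12pm): for example DesignReview=11am, Legal=10am, Onboarding=11am, Postmortem=10am, Budget=12pm, Demo=12pm, Standup=12pm, Triage=11am.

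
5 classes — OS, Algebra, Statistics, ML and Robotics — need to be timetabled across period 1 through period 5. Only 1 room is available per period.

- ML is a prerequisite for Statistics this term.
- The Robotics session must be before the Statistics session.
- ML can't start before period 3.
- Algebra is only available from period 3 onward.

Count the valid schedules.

Splitting on OS: it can be period 1 (3), period 2 (3). Listing each branch's schedules as (Algebra, Statistics, ML, Robotics) by period number:
OS=period 1: (3,5,4,2) (4,5,3,2) (5,4,3,2) — 3.
OS=period 2: (3,5,4,1) (4,5,3,1) (5,4,3,1) — 3.
Summing: 3 + 3 = 6.

6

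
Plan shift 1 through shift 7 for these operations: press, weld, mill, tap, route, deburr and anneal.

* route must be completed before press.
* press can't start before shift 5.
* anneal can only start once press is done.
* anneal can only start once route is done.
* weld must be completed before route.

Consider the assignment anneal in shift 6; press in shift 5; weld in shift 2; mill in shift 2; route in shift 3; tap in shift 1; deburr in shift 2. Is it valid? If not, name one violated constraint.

route must be completed before press — holds.
press can't start before shift 5 — holds.
anneal can only start once route is done — holds.
weld must be completed before route — holds.
anneal can only start once press is done — holds.

Yes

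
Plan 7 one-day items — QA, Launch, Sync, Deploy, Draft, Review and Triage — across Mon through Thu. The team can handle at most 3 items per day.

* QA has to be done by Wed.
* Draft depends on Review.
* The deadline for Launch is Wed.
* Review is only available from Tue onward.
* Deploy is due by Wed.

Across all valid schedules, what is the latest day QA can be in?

QA's own window allows nothing later than Wed.
QA at Wed is achievable: Triage -> Tue; Draft -> Wed; Sync -> Mon; Launch -> Mon; QA -> Wed; Deploy -> Mon; Review -> Tue.

Wed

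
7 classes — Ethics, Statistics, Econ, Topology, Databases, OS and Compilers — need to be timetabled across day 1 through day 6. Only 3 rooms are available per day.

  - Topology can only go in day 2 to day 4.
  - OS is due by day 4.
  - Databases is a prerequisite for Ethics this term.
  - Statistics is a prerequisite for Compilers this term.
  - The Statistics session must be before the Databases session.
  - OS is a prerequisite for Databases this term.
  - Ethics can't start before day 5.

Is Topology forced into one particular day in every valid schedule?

Topology can be day 2 (e.g. Statistics -> day 1; Ethics -> day 5; Databases -> day 2; Econ -> day 1; Topology -> day 2; OS -> day 1; Compilers -> day 2) or day 3 (e.g. Compilers in day 2; Databases in day 2; Topology in day 3; Ethics in day 5; Econ in day 1; Statistics in day 1; OS in day 1).

No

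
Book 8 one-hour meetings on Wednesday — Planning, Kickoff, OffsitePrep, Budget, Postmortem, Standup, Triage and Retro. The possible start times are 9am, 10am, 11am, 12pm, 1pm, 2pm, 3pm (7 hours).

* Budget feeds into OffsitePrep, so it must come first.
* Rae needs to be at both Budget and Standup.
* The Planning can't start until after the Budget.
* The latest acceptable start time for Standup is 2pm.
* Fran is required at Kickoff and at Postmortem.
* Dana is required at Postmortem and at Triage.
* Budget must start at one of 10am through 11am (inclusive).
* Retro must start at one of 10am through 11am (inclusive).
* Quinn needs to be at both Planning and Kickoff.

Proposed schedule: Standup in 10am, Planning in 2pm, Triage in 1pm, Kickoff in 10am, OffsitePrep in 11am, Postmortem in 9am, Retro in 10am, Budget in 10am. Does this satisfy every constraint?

No. Rae needs to be at both Budget and Standup is not satisfied.

The latest acceptable start time for Standup is 2pm — holds.
Retro must start at one of 10am through 11am (inclusive) — holds.
Dana is required at Postmortem and at Triage — holds.
Quinn needs to be at both Planning and Kickoff — holds.
Fran is required at Kickoff and at Postmortem — holds.
Rae needs to be at both Budget and Standup — violated.
Budget feeds into OffsitePrep, so it must come first — holds.
Budget must start at one of 10am through 11am (inclusive) — holds.
The Planning can't start until after the Budget — holds.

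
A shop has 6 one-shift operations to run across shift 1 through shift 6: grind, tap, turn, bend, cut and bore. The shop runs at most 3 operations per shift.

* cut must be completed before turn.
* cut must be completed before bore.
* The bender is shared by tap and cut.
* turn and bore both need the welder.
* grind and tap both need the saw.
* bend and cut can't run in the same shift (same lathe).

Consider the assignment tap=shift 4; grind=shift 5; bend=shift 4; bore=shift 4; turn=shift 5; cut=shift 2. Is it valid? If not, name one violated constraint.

Yes, all constraints hold

The bender is shared by tap and cut — holds.
bend and cut can't run in the same shift (same lathe) — holds.
cut must be completed before bore — holds.
grind and tap both need the saw — holds.
The shop runs at most 3 operations per shift — holds.
turn and bore both need the welder — holds.
cut must be completed before turn — holds.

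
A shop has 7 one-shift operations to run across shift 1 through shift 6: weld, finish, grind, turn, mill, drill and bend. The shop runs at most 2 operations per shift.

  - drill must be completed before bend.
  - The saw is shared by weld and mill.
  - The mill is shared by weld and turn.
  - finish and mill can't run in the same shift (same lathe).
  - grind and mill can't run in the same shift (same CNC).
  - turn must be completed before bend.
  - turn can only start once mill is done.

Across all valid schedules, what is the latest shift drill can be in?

shift 5

Downstream work caps drill at shift 5.
drill at shift 5 is achievable: bend in shift 6; finish in shift 2; drill in shift 5; mill in shift 1; weld in shift 3; grind in shift 3; turn in shift 2.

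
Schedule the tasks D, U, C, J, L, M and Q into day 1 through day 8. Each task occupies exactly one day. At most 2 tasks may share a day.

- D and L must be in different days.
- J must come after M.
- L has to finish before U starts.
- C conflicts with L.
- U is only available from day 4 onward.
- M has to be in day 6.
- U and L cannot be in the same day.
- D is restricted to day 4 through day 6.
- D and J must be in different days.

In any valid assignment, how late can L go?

day 7

Downstream work caps L at day 7.
L at day 7 is achievable: Q in day 1, C in day 1, M in day 6, U in day 8, D in day 4, J in day 7, L in day 7.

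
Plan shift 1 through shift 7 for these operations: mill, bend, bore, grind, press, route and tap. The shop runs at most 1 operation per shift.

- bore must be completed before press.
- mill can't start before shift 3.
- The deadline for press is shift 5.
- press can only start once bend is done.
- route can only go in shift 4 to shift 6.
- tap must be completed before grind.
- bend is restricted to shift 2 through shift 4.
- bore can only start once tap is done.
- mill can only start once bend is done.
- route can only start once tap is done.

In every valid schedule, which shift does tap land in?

shift 1

Downstream work caps tap at shift 3.
So tap is pinned to shift 1.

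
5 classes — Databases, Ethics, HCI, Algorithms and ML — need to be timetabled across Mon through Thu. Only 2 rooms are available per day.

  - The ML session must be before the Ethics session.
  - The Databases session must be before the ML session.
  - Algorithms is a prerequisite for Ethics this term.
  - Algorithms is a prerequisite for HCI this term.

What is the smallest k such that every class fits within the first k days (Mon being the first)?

The precedence chain requires at least 3 distinct days.
With at most 2 per day and 5 classes, at least 3 days are needed.
3 works (last occupied day: Wed): for example ML=Tue, Algorithms=Mon, Ethics=Wed, HCI=Tue, Databases=Mon.

3 days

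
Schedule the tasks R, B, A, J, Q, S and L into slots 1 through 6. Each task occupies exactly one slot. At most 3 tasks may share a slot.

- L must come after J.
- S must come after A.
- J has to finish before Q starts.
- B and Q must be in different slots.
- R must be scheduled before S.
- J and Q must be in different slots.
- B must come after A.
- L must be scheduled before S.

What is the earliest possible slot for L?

Precedence pushes L to at least 2; downstream work caps L at 5.
L at 2 is achievable: R -> 1, Q -> 3, S -> 3, J -> 1, A -> 1, B -> 2, L -> 2.

2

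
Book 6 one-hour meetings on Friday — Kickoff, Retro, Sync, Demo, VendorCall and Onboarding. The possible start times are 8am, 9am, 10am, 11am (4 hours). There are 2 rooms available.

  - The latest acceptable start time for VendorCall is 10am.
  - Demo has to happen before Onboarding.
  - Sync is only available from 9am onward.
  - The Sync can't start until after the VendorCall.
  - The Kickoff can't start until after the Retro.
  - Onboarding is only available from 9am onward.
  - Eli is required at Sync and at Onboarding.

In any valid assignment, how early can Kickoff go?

Precedence pushes Kickoff to at least 9am.
Kickoff at 9am is achievable: VendorCall -> 8am; Retro -> 8am; Onboarding -> 11am; Sync -> 9am; Demo -> 10am; Kickoff -> 9am.

9am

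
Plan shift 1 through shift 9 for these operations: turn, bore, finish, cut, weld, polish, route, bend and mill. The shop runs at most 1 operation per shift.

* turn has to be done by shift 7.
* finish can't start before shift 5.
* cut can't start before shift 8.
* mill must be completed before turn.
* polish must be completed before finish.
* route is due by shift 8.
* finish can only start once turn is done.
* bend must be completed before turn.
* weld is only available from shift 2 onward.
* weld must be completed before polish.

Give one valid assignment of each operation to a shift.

weld in shift 4, cut in shift 8, finish in shift 6, turn in shift 3, polish in shift 5, route in shift 7, bore in shift 9, mill in shift 2, bend in shift 1

Checking: polish(shift 5) before finish(shift 6); weld(shift 4) before polish(shift 5); bend(shift 1) before turn(shift 3); mill(shift 2) before turn(shift 3); turn(shift 3) before finish(shift 6); weld=shift 4 in [shift 2,shift 9]; turn=shift 3 in [shift 1,shift 7]; finish=shift 6 in [shift 5,shift 9]; cut=shift 8 in [shift 8,shift 9]; route=shift 7 in [shift 1,shift 8]; max 1 per shift (cap 1).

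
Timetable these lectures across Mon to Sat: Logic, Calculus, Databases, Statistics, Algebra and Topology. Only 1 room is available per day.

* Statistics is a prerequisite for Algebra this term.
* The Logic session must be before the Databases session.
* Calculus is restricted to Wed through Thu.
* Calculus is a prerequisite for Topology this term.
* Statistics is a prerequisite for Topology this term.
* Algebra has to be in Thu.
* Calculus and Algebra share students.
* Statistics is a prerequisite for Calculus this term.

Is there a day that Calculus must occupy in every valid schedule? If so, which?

Wed

Calculus's window is Wed–Thu.
Algebra is fixed at Thu, and Calculus can't share a day with Algebra.
So Calculus must be Wed.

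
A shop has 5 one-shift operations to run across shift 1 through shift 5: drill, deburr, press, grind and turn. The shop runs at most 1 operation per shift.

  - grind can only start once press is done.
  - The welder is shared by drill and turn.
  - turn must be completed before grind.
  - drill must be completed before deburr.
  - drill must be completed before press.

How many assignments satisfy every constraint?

11

Splitting on drill: it can be shift 1 (8), shift 2 (3). Listing each branch's schedules as (deburr, press, grind, turn) by shift number:
drill=shift 1: (2,3,5,4) (2,4,5,3) (3,2,5,4) (3,4,5,2) (4,2,5,3) (4,3,5,2) (5,2,4,3) (5,3,4,2) — 8.
drill=shift 2: (3,4,5,1) (4,3,5,1) (5,3,4,1) — 3.
Summing: 8 + 3 = 11.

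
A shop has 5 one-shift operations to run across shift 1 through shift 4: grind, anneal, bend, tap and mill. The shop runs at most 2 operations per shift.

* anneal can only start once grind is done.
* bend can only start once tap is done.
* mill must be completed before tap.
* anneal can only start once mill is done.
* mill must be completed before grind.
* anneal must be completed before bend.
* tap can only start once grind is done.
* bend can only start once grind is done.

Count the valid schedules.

Enumerating: grind=shift 2; mill=shift 1; anneal=shift 3; bend=shift 4; tap=shift 3.

1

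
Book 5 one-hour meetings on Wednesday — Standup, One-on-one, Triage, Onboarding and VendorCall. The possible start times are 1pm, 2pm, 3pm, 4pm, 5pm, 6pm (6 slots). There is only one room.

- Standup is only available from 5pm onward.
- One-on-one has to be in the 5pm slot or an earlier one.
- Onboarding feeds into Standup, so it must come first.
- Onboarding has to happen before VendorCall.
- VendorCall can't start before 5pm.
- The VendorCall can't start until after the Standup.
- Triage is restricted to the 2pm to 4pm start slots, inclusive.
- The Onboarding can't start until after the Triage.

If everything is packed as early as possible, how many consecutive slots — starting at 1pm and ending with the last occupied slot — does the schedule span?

6

The precedence chain requires at least 4 distinct slots.
With at most 1 per slot and 5 meetings, at least 5 slots are needed.
Propagating the time windows through the other constraints, VendorCall can't land before 6pm — that is slot 6 counting from 1pm — so the schedule must run through at least 6 slots.
6 works (last occupied slot: 6pm): for example Onboarding in 3pm, Triage in 2pm, Standup in 5pm, One-on-one in 1pm, VendorCall in 6pm.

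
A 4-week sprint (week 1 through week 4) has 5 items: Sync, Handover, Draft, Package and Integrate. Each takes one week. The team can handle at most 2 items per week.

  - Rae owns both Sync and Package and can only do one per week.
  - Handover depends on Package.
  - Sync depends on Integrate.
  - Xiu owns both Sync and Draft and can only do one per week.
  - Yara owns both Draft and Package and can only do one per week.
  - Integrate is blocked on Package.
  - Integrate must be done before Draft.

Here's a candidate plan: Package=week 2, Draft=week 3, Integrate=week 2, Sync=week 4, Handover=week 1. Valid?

Sync depends on Integrate — holds.
Yara owns both Draft and Package and can only do one per week — holds.
Xiu owns both Sync and Draft and can only do one per week — holds.
The team can handle at most 2 items per week — holds.
Integrate must be done before Draft — holds.
Handover depends on Package — violated.
Rae owns both Sync and Package and can only do one per week — holds.
Integrate is blocked on Package — violated.

No — it violates: Handover depends on Package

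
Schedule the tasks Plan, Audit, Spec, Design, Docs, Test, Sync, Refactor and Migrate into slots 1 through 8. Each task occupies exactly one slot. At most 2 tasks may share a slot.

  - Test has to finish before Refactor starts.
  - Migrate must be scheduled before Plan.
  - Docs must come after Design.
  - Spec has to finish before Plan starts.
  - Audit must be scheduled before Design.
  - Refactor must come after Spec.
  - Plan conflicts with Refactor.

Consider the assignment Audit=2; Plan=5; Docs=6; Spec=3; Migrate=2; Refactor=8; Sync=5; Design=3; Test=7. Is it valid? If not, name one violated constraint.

Valid

Spec has to finish before Plan starts — holds.
Test has to finish before Refactor starts — holds.
At most 2 tasks may share a slot — holds.
Migrate must be scheduled before Plan — holds.
Plan conflicts with Refactor — holds.
Refactor must come after Spec — holds.
Docs must come after Design — holds.
Audit must be scheduled before Design — holds.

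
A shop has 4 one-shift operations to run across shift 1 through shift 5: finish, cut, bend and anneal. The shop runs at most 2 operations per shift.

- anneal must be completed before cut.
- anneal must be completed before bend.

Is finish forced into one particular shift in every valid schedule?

No

finish can be shift 1 (e.g. anneal in shift 1, cut in shift 2, finish in shift 1, bend in shift 2) or shift 2 (e.g. anneal in shift 1, finish in shift 2, bend in shift 3, cut in shift 2).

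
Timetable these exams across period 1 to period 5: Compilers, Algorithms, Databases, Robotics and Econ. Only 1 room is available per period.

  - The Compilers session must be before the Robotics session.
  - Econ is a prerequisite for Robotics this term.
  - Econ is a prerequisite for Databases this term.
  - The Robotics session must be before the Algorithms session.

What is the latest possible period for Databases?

period 5

Precedence pushes Databases to at least period 2.
Databases at period 5 is achievable: Compilers=period 2, Algorithms=period 4, Econ=period 1, Robotics=period 3, Databases=period 5.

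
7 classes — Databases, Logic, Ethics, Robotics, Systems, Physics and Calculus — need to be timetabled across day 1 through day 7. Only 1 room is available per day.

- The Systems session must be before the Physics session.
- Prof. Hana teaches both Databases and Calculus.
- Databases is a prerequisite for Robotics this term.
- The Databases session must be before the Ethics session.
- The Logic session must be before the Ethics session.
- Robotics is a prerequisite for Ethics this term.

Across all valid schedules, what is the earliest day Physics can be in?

Precedence pushes Physics to at least day 2.
Physics at day 2 is achievable: Robotics=day 4; Databases=day 3; Physics=day 2; Ethics=day 6; Calculus=day 7; Logic=day 5; Systems=day 1.

day 2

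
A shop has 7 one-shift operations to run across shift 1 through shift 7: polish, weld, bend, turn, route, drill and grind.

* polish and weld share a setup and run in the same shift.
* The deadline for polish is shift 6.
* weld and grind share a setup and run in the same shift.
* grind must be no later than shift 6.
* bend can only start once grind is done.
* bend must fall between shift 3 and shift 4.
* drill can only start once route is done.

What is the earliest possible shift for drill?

Precedence pushes drill to at least shift 2.
drill at shift 2 is achievable: turn -> shift 1, grind -> shift 1, bend -> shift 3, drill -> shift 2, route -> shift 1, weld -> shift 1, polish -> shift 1.

shift 2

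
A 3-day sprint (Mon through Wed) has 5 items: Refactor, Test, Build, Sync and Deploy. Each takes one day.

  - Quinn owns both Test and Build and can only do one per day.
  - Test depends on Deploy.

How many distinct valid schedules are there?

54

Splitting on Refactor: it can be Mon (18), Tue (18), Wed (18). Listing each branch's schedules as (Test, Build, Sync, Deploy):
Refactor=Mon: (Tue,Mon,Mon,Mon) (Tue,Mon,Tue,Mon) (Tue,Mon,Wed,Mon) (Tue,Wed,Mon,Mon) (Tue,Wed,Tue,Mon) (Tue,Wed,Wed,Mon) (Wed,Mon,Mon,Mon) (Wed,Mon,Mon,Tue) (Wed,Mon,Tue,Mon) (Wed,Mon,Tue,Tue) (Wed,Mon,Wed,Mon) (Wed,Mon,Wed,Tue) (Wed,Tue,Mon,Mon) (Wed,Tue,Mon,Tue) (Wed,Tue,Tue,Mon) (Wed,Tue,Tue,Tue) (Wed,Tue,Wed,Mon) (Wed,Tue,Wed,Tue) — 18.
Refactor=Tue: (Tue,Mon,Mon,Mon) (Tue,Mon,Tue,Mon) (Tue,Mon,Wed,Mon) (Tue,Wed,Mon,Mon) (Tue,Wed,Tue,Mon) (Tue,Wed,Wed,Mon) (Wed,Mon,Mon,Mon) (Wed,Mon,Mon,Tue) (Wed,Mon,Tue,Mon) (Wed,Mon,Tue,Tue) (Wed,Mon,Wed,Mon) (Wed,Mon,Wed,Tue) (Wed,Tue,Mon,Mon) (Wed,Tue,Mon,Tue) (Wed,Tue,Tue,Mon) (Wed,Tue,Tue,Tue) (Wed,Tue,Wed,Mon) (Wed,Tue,Wed,Tue) — 18.
Refactor=Wed: (Tue,Mon,Mon,Mon) (Tue,Mon,Tue,Mon) (Tue,Mon,Wed,Mon) (Tue,Wed,Mon,Mon) (Tue,Wed,Tue,Mon) (Tue,Wed,Wed,Mon) (Wed,Mon,Mon,Mon) (Wed,Mon,Mon,Tue) (Wed,Mon,Tue,Mon) (Wed,Mon,Tue,Tue) (Wed,Mon,Wed,Mon) (Wed,Mon,Wed,Tue) (Wed,Tue,Mon,Mon) (Wed,Tue,Mon,Tue) (Wed,Tue,Tue,Mon) (Wed,Tue,Tue,Tue) (Wed,Tue,Wed,Mon) (Wed,Tue,Wed,Tue) — 18.
Summing: 18 + 18 + 18 = 54.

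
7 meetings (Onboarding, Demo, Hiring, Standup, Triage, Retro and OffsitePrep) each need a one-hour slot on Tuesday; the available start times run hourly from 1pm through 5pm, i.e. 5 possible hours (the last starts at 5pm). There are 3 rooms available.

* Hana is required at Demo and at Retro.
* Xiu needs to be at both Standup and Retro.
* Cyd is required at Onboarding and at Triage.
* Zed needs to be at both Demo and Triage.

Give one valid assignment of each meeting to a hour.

Demo -> 1pm, Onboarding -> 1pm, Standup -> 2pm, OffsitePrep -> 2pm, Triage -> 2pm, Retro -> 3pm, Hiring -> 1pm

Checking: Demo(1pm) != Triage(2pm); Demo(1pm) != Retro(3pm); Onboarding(1pm) != Triage(2pm); Standup(2pm) != Retro(3pm); max 3 per hour (cap 3).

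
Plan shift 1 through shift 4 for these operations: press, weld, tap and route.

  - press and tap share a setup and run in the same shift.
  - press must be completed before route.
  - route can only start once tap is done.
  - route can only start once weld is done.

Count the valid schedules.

Splitting on press: it can be shift 1 (6), shift 2 (5), shift 3 (3). Listing each branch's schedules as (weld, tap, route) by shift number:
press=shift 1: (1,1,2) (1,1,3) (1,1,4) (2,1,3) (2,1,4) (3,1,4) — 6.
press=shift 2: (1,2,3) (1,2,4) (2,2,3) (2,2,4) (3,2,4) — 5.
press=shift 3: (1,3,4) (2,3,4) (3,3,4) — 3.
Summing: 6 + 5 + 3 = 14.

14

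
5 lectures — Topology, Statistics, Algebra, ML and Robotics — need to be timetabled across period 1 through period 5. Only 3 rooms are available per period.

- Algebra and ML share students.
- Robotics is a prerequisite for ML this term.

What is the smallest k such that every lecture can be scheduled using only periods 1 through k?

2 periods

The precedence chain requires at least 2 distinct periods.
With at most 3 per period and 5 lectures, at least 2 periods are needed.
2 works (last occupied period: period 2): for example Robotics -> period 1, Algebra -> period 1, Topology -> period 1, Statistics -> period 2, ML -> period 2.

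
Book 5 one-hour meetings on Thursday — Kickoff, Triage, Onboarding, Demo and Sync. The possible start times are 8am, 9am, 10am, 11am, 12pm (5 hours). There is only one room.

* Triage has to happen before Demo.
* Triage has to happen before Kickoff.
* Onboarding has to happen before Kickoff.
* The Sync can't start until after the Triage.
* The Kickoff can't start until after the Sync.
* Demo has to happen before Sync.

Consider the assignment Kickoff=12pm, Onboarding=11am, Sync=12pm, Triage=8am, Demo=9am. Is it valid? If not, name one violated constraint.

Invalid. There is only one room.

The Kickoff can't start until after the Sync — violated.
Triage has to happen before Kickoff — holds.
Onboarding has to happen before Kickoff — holds.
Demo has to happen before Sync — holds.
The Sync can't start until after the Triage — holds.
There is only one room — violated.
Triage has to happen before Demo — holds.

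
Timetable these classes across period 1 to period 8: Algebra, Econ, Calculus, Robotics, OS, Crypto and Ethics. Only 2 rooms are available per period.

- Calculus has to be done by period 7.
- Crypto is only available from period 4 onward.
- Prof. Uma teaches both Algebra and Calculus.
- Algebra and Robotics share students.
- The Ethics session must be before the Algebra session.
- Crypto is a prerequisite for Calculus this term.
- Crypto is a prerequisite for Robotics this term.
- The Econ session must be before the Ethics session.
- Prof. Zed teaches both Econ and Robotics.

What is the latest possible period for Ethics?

period 7

Precedence pushes Ethics to at least period 2; downstream work caps Ethics at period 7.
Ethics at period 7 is achievable: Robotics -> period 5; Ethics -> period 7; Crypto -> period 4; Econ -> period 1; OS -> period 1; Calculus -> period 5; Algebra -> period 8.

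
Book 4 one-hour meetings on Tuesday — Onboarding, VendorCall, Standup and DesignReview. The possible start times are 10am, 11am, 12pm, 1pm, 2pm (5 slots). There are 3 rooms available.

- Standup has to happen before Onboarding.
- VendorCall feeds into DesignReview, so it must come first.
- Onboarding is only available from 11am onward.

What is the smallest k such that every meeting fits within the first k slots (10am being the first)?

2

The precedence chain requires at least 2 distinct slots.
With at most 3 per slot and 4 meetings, at least 2 slots are needed.
2 works (last occupied slot: 11am): for example Standup -> 10am, DesignReview -> 11am, VendorCall -> 10am, Onboarding -> 11am.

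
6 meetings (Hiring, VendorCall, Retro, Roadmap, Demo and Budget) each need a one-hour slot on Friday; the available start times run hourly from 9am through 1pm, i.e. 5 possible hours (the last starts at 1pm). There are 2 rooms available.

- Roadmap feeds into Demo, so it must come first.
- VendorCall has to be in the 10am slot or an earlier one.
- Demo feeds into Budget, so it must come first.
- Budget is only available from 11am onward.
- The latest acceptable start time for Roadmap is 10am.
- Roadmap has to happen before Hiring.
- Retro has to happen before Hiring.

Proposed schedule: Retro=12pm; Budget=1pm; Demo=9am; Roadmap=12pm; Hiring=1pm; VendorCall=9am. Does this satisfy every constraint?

Demo feeds into Budget, so it must come first — holds.
Roadmap feeds into Demo, so it must come first — violated.
Budget is only available from 11am onward — holds.
Roadmap has to happen before Hiring — holds.
The latest acceptable start time for Roadmap is 10am — violated.
Retro has to happen before Hiring — holds.
VendorCall has to be in the 10am slot or an earlier one — holds.
There are 2 rooms available — holds.

Invalid. Roadmap feeds into Demo, so it must come first.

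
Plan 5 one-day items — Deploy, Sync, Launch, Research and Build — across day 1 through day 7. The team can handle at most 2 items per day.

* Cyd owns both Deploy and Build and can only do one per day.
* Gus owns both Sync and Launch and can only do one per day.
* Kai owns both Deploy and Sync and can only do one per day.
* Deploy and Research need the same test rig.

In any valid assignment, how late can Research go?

day 7

Research at day 7 is achievable: Build in day 2; Sync in day 2; Deploy in day 1; Research in day 7; Launch in day 1.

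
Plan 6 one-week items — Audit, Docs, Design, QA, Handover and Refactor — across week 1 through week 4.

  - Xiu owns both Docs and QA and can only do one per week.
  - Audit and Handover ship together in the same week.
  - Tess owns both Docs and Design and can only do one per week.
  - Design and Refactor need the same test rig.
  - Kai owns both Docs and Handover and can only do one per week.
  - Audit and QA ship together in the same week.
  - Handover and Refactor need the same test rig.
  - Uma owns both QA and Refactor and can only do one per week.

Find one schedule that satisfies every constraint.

Handover=week 1; Audit=week 1; QA=week 1; Design=week 1; Refactor=week 2; Docs=week 2

Checking: Docs(week 2) != Handover(week 1); Docs(week 2) != Design(week 1); Handover(week 1) != Refactor(week 2); Docs(week 2) != QA(week 1); Design(week 1) != Refactor(week 2); QA(week 1) != Refactor(week 2); Audit = Handover = week 1; Audit = QA = week 1.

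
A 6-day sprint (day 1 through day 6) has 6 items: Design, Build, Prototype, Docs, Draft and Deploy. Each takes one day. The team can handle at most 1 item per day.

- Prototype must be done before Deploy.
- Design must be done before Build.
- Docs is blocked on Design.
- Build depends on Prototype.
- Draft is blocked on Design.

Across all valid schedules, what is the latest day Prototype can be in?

Downstream work caps Prototype at day 5.
Prototype at day 4 is achievable: Build=day 5; Draft=day 3; Docs=day 2; Deploy=day 6; Design=day 1; Prototype=day 4.
Nothing later works — the capacity limit rule out every day after day 4.

day 4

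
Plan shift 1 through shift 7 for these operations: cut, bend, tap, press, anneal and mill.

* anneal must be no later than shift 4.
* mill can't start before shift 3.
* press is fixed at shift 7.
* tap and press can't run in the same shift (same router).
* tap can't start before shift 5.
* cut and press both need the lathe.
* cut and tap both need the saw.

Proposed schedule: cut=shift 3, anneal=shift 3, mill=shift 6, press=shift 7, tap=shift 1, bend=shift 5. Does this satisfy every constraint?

No. tap can't start before shift 5 is not satisfied.

tap and press can't run in the same shift (same router) — holds.
tap can't start before shift 5 — violated.
cut and press both need the lathe — holds.
mill can't start before shift 3 — holds.
anneal must be no later than shift 4 — holds.
press is fixed at shift 7 — holds.
cut and tap both need the saw — holds.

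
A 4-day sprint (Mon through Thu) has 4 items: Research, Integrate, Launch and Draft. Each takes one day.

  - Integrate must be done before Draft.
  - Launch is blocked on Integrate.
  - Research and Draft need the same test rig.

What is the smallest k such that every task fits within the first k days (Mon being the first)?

The precedence chain requires at least 2 distinct days.
2 works (last occupied day: Tue): for example Draft -> Tue, Launch -> Tue, Integrate -> Mon, Research -> Mon.

2 days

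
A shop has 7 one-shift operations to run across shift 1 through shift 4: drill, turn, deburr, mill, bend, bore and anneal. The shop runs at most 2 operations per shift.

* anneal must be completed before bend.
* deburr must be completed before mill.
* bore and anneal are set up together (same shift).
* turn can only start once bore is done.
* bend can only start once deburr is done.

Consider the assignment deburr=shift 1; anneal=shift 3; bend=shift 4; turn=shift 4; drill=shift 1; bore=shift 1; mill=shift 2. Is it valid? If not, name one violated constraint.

No — it violates: The shop runs at most 2 operations per shift

turn can only start once bore is done — holds.
The shop runs at most 2 operations per shift — violated.
bend can only start once deburr is done — holds.
deburr must be completed before mill — holds.
anneal must be completed before bend — holds.
bore and anneal are set up together (same shift) — violated.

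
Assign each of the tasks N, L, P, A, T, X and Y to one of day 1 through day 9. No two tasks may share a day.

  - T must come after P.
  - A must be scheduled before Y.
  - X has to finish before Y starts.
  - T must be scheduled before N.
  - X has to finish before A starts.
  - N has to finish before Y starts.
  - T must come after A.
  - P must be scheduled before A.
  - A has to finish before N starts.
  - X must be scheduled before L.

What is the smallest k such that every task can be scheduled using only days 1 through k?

7 days

The precedence chain requires at least 5 distinct days.
With at most 1 per day and 7 tasks, at least 7 days are needed.
7 works (last occupied day: day 7): for example Y in day 6; L in day 7; P in day 2; T in day 4; N in day 5; A in day 3; X in day 1.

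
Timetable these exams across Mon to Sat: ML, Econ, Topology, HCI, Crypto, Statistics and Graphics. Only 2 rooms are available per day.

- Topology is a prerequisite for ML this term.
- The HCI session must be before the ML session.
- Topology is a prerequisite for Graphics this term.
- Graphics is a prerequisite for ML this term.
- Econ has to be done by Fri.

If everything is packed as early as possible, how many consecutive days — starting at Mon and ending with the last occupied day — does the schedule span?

4 days

The precedence chain requires at least 3 distinct days.
With at most 2 per day and 7 exams, at least 4 days are needed.
4 works (last occupied day: Thu): for example HCI in Mon, Statistics in Thu, ML in Wed, Econ in Tue, Crypto in Wed, Topology in Mon, Graphics in Tue.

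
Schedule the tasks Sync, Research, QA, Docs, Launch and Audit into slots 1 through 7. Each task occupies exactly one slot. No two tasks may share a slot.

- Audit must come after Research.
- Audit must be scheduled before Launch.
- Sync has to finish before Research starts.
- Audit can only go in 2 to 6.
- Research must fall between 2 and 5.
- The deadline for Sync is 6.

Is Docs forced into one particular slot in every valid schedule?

No

Docs can be 1 (e.g. Sync=2; QA=6; Audit=4; Docs=1; Research=3; Launch=5) or 2 (e.g. Sync in 1, Audit in 4, QA in 6, Research in 3, Docs in 2, Launch in 5).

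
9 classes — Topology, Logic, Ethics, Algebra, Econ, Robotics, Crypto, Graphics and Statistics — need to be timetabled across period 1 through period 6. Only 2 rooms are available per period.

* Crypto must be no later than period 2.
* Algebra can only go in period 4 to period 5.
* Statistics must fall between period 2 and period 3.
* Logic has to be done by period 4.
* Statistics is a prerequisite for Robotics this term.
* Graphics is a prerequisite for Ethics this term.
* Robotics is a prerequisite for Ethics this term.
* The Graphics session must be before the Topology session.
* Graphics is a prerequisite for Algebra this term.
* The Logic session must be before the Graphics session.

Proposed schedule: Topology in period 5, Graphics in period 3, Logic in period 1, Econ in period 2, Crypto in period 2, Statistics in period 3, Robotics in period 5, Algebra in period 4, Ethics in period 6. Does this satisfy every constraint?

Only 2 rooms are available per period — holds.
Logic has to be done by period 4 — holds.
Statistics must fall between period 2 and period 3 — holds.
Graphics is a prerequisite for Ethics this term — holds.
The Logic session must be before the Graphics session — holds.
Statistics is a prerequisite for Robotics this term — holds.
Graphics is a prerequisite for Algebra this term — holds.
The Graphics session must be before the Topology session — holds.
Robotics is a prerequisite for Ethics this term — holds.
Crypto must be no later than period 2 — holds.
Algebra can only go in period 4 to period 5 — holds.

Valid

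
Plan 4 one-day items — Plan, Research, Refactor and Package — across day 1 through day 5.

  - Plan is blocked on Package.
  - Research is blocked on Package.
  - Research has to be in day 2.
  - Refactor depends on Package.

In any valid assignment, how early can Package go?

Downstream work caps Package at day 1.
Package at day 1 is achievable: Research in day 2; Plan in day 2; Refactor in day 2; Package in day 1.

day 1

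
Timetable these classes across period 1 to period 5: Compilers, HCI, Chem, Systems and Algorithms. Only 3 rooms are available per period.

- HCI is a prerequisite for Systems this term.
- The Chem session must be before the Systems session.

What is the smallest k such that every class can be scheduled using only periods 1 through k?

The precedence chain requires at least 2 distinct periods.
With at most 3 per period and 5 classes, at least 2 periods are needed.
2 works (last occupied period: period 2): for example HCI=period 1; Systems=period 2; Algorithms=period 2; Chem=period 1; Compilers=period 1.

2 periods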